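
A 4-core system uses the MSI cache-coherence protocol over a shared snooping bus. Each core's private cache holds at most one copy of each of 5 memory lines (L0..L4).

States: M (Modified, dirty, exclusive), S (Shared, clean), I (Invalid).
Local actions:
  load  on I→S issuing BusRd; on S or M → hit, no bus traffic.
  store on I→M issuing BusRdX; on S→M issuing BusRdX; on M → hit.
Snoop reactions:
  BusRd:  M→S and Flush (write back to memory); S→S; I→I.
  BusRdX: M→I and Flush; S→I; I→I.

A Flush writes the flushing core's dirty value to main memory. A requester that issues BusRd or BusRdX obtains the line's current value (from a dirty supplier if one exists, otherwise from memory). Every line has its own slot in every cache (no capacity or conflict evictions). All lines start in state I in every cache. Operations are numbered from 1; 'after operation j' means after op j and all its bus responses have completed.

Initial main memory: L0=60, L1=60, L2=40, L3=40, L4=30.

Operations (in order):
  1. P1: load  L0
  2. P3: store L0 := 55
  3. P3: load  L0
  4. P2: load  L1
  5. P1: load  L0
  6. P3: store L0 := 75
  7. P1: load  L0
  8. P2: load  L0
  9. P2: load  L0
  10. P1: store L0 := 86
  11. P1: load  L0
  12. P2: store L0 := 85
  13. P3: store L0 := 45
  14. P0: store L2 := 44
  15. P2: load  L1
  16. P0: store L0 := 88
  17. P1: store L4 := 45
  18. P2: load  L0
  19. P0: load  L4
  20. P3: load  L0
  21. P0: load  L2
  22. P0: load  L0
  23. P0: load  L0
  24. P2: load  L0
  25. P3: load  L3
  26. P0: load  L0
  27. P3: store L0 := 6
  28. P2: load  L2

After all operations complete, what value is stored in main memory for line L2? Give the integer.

memory[L2] = 44

[1] P1: load  L0 | P0:I, P1:S(60), P2:I, P3:I | bus: BusRd
[2] P3: store L0 := 55 | P0:I, P1:I, P2:I, P3:M(55) | bus: BusRdX
[3] P3: load  L0 | P0:I, P1:I, P2:I, P3:M(55) | bus: none
[4] P2: load  L1 | P0:I, P1:I, P2:S(60), P3:I | bus: BusRd
[5] P1: load  L0 | P0:I, P1:S(55), P2:I, P3:S(55) | bus: BusRd,Flush
[6] P3: store L0 := 75 | P0:I, P1:I, P2:I, P3:M(75) | bus: BusRdX
[7] P1: load  L0 | P0:I, P1:S(75), P2:I, P3:S(75) | bus: BusRd,Flush
[8] P2: load  L0 | P0:I, P1:S(75), P2:S(75), P3:S(75) | bus: BusRd
[9] P2: load  L0 | P0:I, P1:S(75), P2:S(75), P3:S(75) | bus: none
[10] P1: store L0 := 86 | P0:I, P1:M(86), P2:I, P3:I | bus: BusRdX
[11] P1: load  L0 | P0:I, P1:M(86), P2:I, P3:I | bus: none
[12] P2: store L0 := 85 | P0:I, P1:I, P2:M(85), P3:I | bus: BusRdX,Flush
[13] P3: store L0 := 45 | P0:I, P1:I, P2:I, P3:M(45) | bus: BusRdX,Flush
[14] P0: store L2 := 44 | P0:M(44), P1:I, P2:I, P3:I | bus: BusRdX
[15] P2: load  L1 | P0:I, P1:I, P2:S(60), P3:I | bus: none
[16] P0: store L0 := 88 | P0:M(88), P1:I, P2:I, P3:I | bus: BusRdX,Flush
[17] P1: store L4 := 45 | P0:I, P1:M(45), P2:I, P3:I | bus: BusRdX
[18] P2: load  L0 | P0:S(88), P1:I, P2:S(88), P3:I | bus: BusRd,Flush
[19] P0: load  L4 | P0:S(45), P1:S(45), P2:I, P3:I | bus: BusRd,Flush
[20] P3: load  L0 | P0:S(88), P1:I, P2:S(88), P3:S(88) | bus: BusRd
[21] P0: load  L2 | P0:M(44), P1:I, P2:I, P3:I | bus: none
[22] P0: load  L0 | P0:S(88), P1:I, P2:S(88), P3:S(88) | bus: none
[23] P0: load  L0 | P0:S(88), P1:I, P2:S(88), P3:S(88) | bus: none
[24] P2: load  L0 | P0:S(88), P1:I, P2:S(88), P3:S(88) | bus: none
[25] P3: load  L3 | P0:I, P1:I, P2:I, P3:S(40) | bus: BusRd
[26] P0: load  L0 | P0:S(88), P1:I, P2:S(88), P3:S(88) | bus: none
[27] P3: store L0 := 6 | P0:I, P1:I, P2:I, P3:M(6) | bus: BusRdX
[28] P2: load  L2 | P0:S(44), P1:I, P2:S(44), P3:I | bus: BusRd,Flush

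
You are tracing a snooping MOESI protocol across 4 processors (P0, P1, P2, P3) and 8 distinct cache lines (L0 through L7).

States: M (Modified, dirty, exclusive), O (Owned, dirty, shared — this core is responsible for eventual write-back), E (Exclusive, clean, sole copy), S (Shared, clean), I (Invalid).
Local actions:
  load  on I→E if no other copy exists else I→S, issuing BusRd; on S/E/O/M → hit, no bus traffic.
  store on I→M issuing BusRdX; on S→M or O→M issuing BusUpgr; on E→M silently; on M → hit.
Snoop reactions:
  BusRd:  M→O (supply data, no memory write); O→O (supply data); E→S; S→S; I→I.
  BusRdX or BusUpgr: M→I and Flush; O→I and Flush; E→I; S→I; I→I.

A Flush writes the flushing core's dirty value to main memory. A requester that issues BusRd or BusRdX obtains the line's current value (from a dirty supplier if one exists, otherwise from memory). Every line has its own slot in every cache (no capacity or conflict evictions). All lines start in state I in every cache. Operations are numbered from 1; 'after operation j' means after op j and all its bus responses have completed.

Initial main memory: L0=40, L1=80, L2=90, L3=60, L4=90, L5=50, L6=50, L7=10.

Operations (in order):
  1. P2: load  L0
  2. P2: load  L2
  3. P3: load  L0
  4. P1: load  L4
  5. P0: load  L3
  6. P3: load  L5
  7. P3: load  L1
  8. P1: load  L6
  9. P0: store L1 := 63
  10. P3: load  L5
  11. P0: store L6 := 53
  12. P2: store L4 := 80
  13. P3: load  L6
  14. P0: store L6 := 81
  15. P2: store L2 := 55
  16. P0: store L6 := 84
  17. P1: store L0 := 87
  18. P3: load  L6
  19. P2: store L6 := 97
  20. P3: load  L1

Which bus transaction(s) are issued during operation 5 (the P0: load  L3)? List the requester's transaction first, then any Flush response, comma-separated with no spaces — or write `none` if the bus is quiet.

bus = BusRd

step 1: P2: load  L0  ⟶  IIEI  (L0)  txn=BusRd  M[L0]=40
step 2: P2: load  L2  ⟶  IIEI  (L2)  txn=BusRd  M[L2]=90
step 3: P3: load  L0  ⟶  IISS  (L0)  txn=BusRd  M[L0]=40
step 4: P1: load  L4  ⟶  IEII  (L4)  txn=BusRd  M[L4]=90
step 5: P0: load  L3  ⟶  EIII  (L3)  txn=BusRd  M[L3]=60
step 6: P3: load  L5  ⟶  IIIE  (L5)  txn=BusRd  M[L5]=50
step 7: P3: load  L1  ⟶  IIIE  (L1)  txn=BusRd  M[L1]=80
step 8: P1: load  L6  ⟶  IEII  (L6)  txn=BusRd  M[L6]=50
step 9: P0: store L1 := 63  ⟶  MIII  (L1)  txn=BusRdX  M[L1]=80
step 10: P3: load  L5  ⟶  IIIE  (L5)  txn=∅  M[L5]=50
step 11: P0: store L6 := 53  ⟶  MIII  (L6)  txn=BusRdX  M[L6]=50
step 12: P2: store L4 := 80  ⟶  IIMI  (L4)  txn=BusRdX  M[L4]=90
step 13: P3: load  L6  ⟶  OIIS  (L6)  txn=BusRd  M[L6]=50
step 14: P0: store L6 := 81  ⟶  MIII  (L6)  txn=BusUpgr  M[L6]=50
step 15: P2: store L2 := 55  ⟶  IIMI  (L2)  txn=∅  M[L2]=90
step 16: P0: store L6 := 84  ⟶  MIII  (L6)  txn=∅  M[L6]=50
step 17: P1: store L0 := 87  ⟶  IMII  (L0)  txn=BusRdX  M[L0]=40
step 18: P3: load  L6  ⟶  OIIS  (L6)  txn=BusRd  M[L6]=50
step 19: P2: store L6 := 97  ⟶  IIMI  (L6)  txn=BusRdX+Flush  M[L6]=84
step 20: P3: load  L1  ⟶  OIIS  (L1)  txn=BusRd  M[L1]=80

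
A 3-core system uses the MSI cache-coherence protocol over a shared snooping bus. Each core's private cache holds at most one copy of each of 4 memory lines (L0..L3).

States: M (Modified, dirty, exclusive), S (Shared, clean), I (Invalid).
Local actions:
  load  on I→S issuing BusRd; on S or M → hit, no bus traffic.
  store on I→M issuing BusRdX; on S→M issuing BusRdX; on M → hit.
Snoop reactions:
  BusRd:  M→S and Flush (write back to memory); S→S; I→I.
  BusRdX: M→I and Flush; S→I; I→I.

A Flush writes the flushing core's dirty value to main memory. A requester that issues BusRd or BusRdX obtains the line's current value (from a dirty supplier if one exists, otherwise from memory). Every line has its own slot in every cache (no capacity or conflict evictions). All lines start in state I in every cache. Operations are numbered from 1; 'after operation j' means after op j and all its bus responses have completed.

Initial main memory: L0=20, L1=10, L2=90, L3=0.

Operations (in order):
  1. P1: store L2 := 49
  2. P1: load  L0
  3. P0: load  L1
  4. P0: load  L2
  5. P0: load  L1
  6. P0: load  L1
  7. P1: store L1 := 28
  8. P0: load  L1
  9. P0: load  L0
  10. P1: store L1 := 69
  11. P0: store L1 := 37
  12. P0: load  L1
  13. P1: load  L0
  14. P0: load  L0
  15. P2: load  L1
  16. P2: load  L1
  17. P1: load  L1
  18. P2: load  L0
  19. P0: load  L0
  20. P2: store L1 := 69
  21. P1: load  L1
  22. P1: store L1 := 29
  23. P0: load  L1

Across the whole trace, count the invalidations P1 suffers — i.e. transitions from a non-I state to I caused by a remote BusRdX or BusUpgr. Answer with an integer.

1. P1: store L2 := 49  bus=[BusRdX]  L2: P0=I P1=M P2=I  mem[L2]=90
2. P1: load  L0  bus=[BusRd]  L0: P0=I P1=S P2=I  mem[L0]=20
3. P0: load  L1  bus=[BusRd]  L1: P0=S P1=I P2=I  mem[L1]=10
4. P0: load  L2  bus=[BusRd,Flush]  L2: P0=S P1=S P2=I  mem[L2]=49
5. P0: load  L1  bus=[-]  L1: P0=S P1=I P2=I  mem[L1]=10
6. P0: load  L1  bus=[-]  L1: P0=S P1=I P2=I  mem[L1]=10
7. P1: store L1 := 28  bus=[BusRdX]  L1: P0=I P1=M P2=I  mem[L1]=10
8. P0: load  L1  bus=[BusRd,Flush]  L1: P0=S P1=S P2=I  mem[L1]=28
9. P0: load  L0  bus=[BusRd]  L0: P0=S P1=S P2=I  mem[L0]=20
10. P1: store L1 := 69  bus=[BusRdX]  L1: P0=I P1=M P2=I  mem[L1]=28
11. P0: store L1 := 37  bus=[BusRdX,Flush]  L1: P0=M P1=I P2=I  mem[L1]=69
12. P0: load  L1  bus=[-]  L1: P0=M P1=I P2=I  mem[L1]=69
13. P1: load  L0  bus=[-]  L0: P0=S P1=S P2=I  mem[L0]=20
14. P0: load  L0  bus=[-]  L0: P0=S P1=S P2=I  mem[L0]=20
15. P2: load  L1  bus=[BusRd,Flush]  L1: P0=S P1=I P2=S  mem[L1]=37
16. P2: load  L1  bus=[-]  L1: P0=S P1=I P2=S  mem[L1]=37
17. P1: load  L1  bus=[BusRd]  L1: P0=S P1=S P2=S  mem[L1]=37
18. P2: load  L0  bus=[BusRd]  L0: P0=S P1=S P2=S  mem[L0]=20
19. P0: load  L0  bus=[-]  L0: P0=S P1=S P2=S  mem[L0]=20
20. P2: store L1 := 69  bus=[BusRdX]  L1: P0=I P1=I P2=M  mem[L1]=37
21. P1: load  L1  bus=[BusRd,Flush]  L1: P0=I P1=S P2=S  mem[L1]=69
22. P1: store L1 := 29  bus=[BusRdX]  L1: P0=I P1=M P2=I  mem[L1]=69
23. P0: load  L1  bus=[BusRd,Flush]  L1: P0=S P1=S P2=I  mem[L1]=29

invalidations = 2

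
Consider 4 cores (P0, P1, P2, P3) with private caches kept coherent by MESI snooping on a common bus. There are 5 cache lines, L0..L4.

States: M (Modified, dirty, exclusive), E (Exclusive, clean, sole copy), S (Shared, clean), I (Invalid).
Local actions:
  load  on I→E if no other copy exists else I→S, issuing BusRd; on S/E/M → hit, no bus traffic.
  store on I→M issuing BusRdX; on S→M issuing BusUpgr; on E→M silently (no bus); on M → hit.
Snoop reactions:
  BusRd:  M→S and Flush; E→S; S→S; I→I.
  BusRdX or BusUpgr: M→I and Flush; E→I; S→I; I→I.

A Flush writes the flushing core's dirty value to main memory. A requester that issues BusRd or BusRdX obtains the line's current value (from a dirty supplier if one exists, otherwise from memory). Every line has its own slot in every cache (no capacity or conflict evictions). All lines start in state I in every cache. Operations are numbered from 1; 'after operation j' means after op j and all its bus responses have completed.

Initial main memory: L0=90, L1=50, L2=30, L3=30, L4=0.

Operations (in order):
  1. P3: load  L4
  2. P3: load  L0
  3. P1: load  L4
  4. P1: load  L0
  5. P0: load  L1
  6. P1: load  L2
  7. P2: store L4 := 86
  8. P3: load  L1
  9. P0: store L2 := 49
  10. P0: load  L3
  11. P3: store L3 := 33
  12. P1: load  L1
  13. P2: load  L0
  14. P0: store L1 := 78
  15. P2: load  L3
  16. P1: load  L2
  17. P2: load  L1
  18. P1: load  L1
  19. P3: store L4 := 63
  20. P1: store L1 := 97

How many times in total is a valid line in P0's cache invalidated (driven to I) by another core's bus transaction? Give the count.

invalidations = 2

[1] P3: load  L4 | P0:I, P1:I, P2:I, P3:E(0) | bus: BusRd
[2] P3: load  L0 | P0:I, P1:I, P2:I, P3:E(90) | bus: BusRd
[3] P1: load  L4 | P0:I, P1:S(0), P2:I, P3:S(0) | bus: BusRd
[4] P1: load  L0 | P0:I, P1:S(90), P2:I, P3:S(90) | bus: BusRd
[5] P0: load  L1 | P0:E(50), P1:I, P2:I, P3:I | bus: BusRd
[6] P1: load  L2 | P0:I, P1:E(30), P2:I, P3:I | bus: BusRd
[7] P2: store L4 := 86 | P0:I, P1:I, P2:M(86), P3:I | bus: BusRdX
[8] P3: load  L1 | P0:S(50), P1:I, P2:I, P3:S(50) | bus: BusRd
[9] P0: store L2 := 49 | P0:M(49), P1:I, P2:I, P3:I | bus: BusRdX
[10] P0: load  L3 | P0:E(30), P1:I, P2:I, P3:I | bus: BusRd
[11] P3: store L3 := 33 | P0:I, P1:I, P2:I, P3:M(33) | bus: BusRdX
[12] P1: load  L1 | P0:S(50), P1:S(50), P2:I, P3:S(50) | bus: BusRd
[13] P2: load  L0 | P0:I, P1:S(90), P2:S(90), P3:S(90) | bus: BusRd
[14] P0: store L1 := 78 | P0:M(78), P1:I, P2:I, P3:I | bus: BusUpgr
[15] P2: load  L3 | P0:I, P1:I, P2:S(33), P3:S(33) | bus: BusRd,Flush
[16] P1: load  L2 | P0:S(49), P1:S(49), P2:I, P3:I | bus: BusRd,Flush
[17] P2: load  L1 | P0:S(78), P1:I, P2:S(78), P3:I | bus: BusRd,Flush
[18] P1: load  L1 | P0:S(78), P1:S(78), P2:S(78), P3:I | bus: BusRd
[19] P3: store L4 := 63 | P0:I, P1:I, P2:I, P3:M(63) | bus: BusRdX,Flush
[20] P1: store L1 := 97 | P0:I, P1:M(97), P2:I, P3:I | bus: BusUpgr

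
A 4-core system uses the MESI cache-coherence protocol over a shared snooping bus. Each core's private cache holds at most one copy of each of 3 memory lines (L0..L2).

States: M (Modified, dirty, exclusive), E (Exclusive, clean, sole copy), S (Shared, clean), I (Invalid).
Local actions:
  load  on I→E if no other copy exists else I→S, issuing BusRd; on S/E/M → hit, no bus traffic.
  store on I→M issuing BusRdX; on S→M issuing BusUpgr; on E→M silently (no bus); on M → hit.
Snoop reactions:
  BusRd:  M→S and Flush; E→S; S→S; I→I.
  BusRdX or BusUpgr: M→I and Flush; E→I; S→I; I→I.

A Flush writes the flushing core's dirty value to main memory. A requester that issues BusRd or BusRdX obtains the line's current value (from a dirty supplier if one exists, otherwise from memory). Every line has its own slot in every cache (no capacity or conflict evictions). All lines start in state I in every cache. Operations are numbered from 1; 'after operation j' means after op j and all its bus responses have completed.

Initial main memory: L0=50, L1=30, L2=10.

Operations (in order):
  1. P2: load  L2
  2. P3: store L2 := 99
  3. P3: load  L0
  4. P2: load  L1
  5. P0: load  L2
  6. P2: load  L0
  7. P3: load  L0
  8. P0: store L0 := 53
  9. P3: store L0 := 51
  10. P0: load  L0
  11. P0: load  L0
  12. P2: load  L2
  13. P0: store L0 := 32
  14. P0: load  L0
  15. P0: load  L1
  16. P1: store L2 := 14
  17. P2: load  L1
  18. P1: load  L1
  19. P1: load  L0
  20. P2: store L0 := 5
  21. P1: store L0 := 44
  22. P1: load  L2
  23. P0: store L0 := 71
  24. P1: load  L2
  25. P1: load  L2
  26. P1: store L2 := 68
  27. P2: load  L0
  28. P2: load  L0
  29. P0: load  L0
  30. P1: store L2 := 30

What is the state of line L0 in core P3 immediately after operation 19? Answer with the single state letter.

state = I

step 1: P2: load  L2  ⟶  IIEI  (L2)  txn=BusRd  M[L2]=10
step 2: P3: store L2 := 99  ⟶  IIIM  (L2)  txn=BusRdX  M[L2]=10
step 3: P3: load  L0  ⟶  IIIE  (L0)  txn=BusRd  M[L0]=50
step 4: P2: load  L1  ⟶  IIEI  (L1)  txn=BusRd  M[L1]=30
step 5: P0: load  L2  ⟶  SIIS  (L2)  txn=BusRd+Flush  M[L2]=99
step 6: P2: load  L0  ⟶  IISS  (L0)  txn=BusRd  M[L0]=50
step 7: P3: load  L0  ⟶  IISS  (L0)  txn=∅  M[L0]=50
step 8: P0: store L0 := 53  ⟶  MIII  (L0)  txn=BusRdX  M[L0]=50
step 9: P3: store L0 := 51  ⟶  IIIM  (L0)  txn=BusRdX+Flush  M[L0]=53
step 10: P0: load  L0  ⟶  SIIS  (L0)  txn=BusRd+Flush  M[L0]=51
step 11: P0: load  L0  ⟶  SIIS  (L0)  txn=∅  M[L0]=51
step 12: P2: load  L2  ⟶  SISS  (L2)  txn=BusRd  M[L2]=99
step 13: P0: store L0 := 32  ⟶  MIII  (L0)  txn=BusUpgr  M[L0]=51
step 14: P0: load  L0  ⟶  MIII  (L0)  txn=∅  M[L0]=51
step 15: P0: load  L1  ⟶  SISI  (L1)  txn=BusRd  M[L1]=30
step 16: P1: store L2 := 14  ⟶  IMII  (L2)  txn=BusRdX  M[L2]=99
step 17: P2: load  L1  ⟶  SISI  (L1)  txn=∅  M[L1]=30
step 18: P1: load  L1  ⟶  SSSI  (L1)  txn=BusRd  M[L1]=30
step 19: P1: load  L0  ⟶  SSII  (L0)  txn=BusRd+Flush  M[L0]=32
step 20: P2: store L0 := 5  ⟶  IIMI  (L0)  txn=BusRdX  M[L0]=32
step 21: P1: store L0 := 44  ⟶  IMII  (L0)  txn=BusRdX+Flush  M[L0]=5
step 22: P1: load  L2  ⟶  IMII  (L2)  txn=∅  M[L2]=99
step 23: P0: store L0 := 71  ⟶  MIII  (L0)  txn=BusRdX+Flush  M[L0]=44
step 24: P1: load  L2  ⟶  IMII  (L2)  txn=∅  M[L2]=99
step 25: P1: load  L2  ⟶  IMII  (L2)  txn=∅  M[L2]=99
step 26: P1: store L2 := 68  ⟶  IMII  (L2)  txn=∅  M[L2]=99
step 27: P2: load  L0  ⟶  SISI  (L0)  txn=BusRd+Flush  M[L0]=71
step 28: P2: load  L0  ⟶  SISI  (L0)  txn=∅  M[L0]=71
step 29: P0: load  L0  ⟶  SISI  (L0)  txn=∅  M[L0]=71
step 30: P1: store L2 := 30  ⟶  IMII  (L2)  txn=∅  M[L2]=99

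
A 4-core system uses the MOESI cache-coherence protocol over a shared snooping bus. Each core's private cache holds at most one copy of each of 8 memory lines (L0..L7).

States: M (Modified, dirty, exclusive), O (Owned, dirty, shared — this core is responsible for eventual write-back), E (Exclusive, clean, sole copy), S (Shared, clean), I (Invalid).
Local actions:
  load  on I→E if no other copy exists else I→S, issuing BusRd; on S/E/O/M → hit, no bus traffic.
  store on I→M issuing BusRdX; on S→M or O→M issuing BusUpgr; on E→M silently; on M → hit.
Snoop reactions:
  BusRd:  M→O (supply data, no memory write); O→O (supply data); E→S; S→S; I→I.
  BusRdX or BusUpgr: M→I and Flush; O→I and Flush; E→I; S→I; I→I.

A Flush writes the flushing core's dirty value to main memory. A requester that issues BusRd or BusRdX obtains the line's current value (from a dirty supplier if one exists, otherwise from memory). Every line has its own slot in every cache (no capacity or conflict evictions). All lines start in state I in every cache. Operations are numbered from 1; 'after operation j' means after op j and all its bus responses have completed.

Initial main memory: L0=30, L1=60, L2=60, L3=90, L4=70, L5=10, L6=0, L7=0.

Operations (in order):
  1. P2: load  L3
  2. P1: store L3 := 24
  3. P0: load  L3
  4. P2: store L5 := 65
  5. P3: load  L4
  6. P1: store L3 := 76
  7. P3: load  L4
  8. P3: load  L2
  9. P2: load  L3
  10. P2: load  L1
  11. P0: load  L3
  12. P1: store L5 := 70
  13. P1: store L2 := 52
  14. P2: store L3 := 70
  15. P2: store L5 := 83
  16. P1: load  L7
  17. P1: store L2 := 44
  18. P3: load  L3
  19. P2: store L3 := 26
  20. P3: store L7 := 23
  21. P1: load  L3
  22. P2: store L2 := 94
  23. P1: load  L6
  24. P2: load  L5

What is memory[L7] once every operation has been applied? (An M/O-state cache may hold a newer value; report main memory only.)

memory[L7] = 0

1. P2: load  L3  bus=[BusRd]  L3: P0=I P1=I P2=E P3=I  mem[L3]=90
2. P1: store L3 := 24  bus=[BusRdX]  L3: P0=I P1=M P2=I P3=I  mem[L3]=90
3. P0: load  L3  bus=[BusRd]  L3: P0=S P1=O P2=I P3=I  mem[L3]=90
4. P2: store L5 := 65  bus=[BusRdX]  L5: P0=I P1=I P2=M P3=I  mem[L5]=10
5. P3: load  L4  bus=[BusRd]  L4: P0=I P1=I P2=I P3=E  mem[L4]=70
6. P1: store L3 := 76  bus=[BusUpgr]  L3: P0=I P1=M P2=I P3=I  mem[L3]=90
7. P3: load  L4  bus=[-]  L4: P0=I P1=I P2=I P3=E  mem[L4]=70
8. P3: load  L2  bus=[BusRd]  L2: P0=I P1=I P2=I P3=E  mem[L2]=60
9. P2: load  L3  bus=[BusRd]  L3: P0=I P1=O P2=S P3=I  mem[L3]=90
10. P2: load  L1  bus=[BusRd]  L1: P0=I P1=I P2=E P3=I  mem[L1]=60
11. P0: load  L3  bus=[BusRd]  L3: P0=S P1=O P2=S P3=I  mem[L3]=90
12. P1: store L5 := 70  bus=[BusRdX,Flush]  L5: P0=I P1=M P2=I P3=I  mem[L5]=65
13. P1: store L2 := 52  bus=[BusRdX]  L2: P0=I P1=M P2=I P3=I  mem[L2]=60
14. P2: store L3 := 70  bus=[BusUpgr,Flush]  L3: P0=I P1=I P2=M P3=I  mem[L3]=76
15. P2: store L5 := 83  bus=[BusRdX,Flush]  L5: P0=I P1=I P2=M P3=I  mem[L5]=70
16. P1: load  L7  bus=[BusRd]  L7: P0=I P1=E P2=I P3=I  mem[L7]=0
17. P1: store L2 := 44  bus=[-]  L2: P0=I P1=M P2=I P3=I  mem[L2]=60
18. P3: load  L3  bus=[BusRd]  L3: P0=I P1=I P2=O P3=S  mem[L3]=76
19. P2: store L3 := 26  bus=[BusUpgr]  L3: P0=I P1=I P2=M P3=I  mem[L3]=76
20. P3: store L7 := 23  bus=[BusRdX]  L7: P0=I P1=I P2=I P3=M  mem[L7]=0
21. P1: load  L3  bus=[BusRd]  L3: P0=I P1=S P2=O P3=I  mem[L3]=76
22. P2: store L2 := 94  bus=[BusRdX,Flush]  L2: P0=I P1=I P2=M P3=I  mem[L2]=44
23. P1: load  L6  bus=[BusRd]  L6: P0=I P1=E P2=I P3=I  mem[L6]=0
24. P2: load  L5  bus=[-]  L5: P0=I P1=I P2=M P3=I  mem[L5]=70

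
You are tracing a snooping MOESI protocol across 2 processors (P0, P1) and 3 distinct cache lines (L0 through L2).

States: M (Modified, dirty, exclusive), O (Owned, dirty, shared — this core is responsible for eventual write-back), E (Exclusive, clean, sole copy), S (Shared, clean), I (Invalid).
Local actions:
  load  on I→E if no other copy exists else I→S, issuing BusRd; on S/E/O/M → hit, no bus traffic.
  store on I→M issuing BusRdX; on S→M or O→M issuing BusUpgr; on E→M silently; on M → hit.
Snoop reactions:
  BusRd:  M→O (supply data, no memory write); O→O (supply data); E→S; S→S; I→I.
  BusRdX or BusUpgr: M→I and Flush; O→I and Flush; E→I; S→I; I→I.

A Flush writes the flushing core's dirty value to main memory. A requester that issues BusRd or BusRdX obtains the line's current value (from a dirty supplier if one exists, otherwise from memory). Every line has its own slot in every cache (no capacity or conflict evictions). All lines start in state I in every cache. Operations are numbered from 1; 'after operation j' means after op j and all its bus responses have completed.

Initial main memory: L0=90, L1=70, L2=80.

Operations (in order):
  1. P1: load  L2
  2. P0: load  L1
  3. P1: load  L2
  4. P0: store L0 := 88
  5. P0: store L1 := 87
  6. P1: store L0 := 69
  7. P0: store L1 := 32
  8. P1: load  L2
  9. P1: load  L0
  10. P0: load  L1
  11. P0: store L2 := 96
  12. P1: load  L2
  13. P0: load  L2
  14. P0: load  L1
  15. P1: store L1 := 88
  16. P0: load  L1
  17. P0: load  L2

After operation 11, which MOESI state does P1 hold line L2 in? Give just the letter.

state = I

  op1 P1: load  L2 → I/E on L2; bus BusRd; mem=80
  op2 P0: load  L1 → E/I on L1; bus BusRd; mem=70
  op3 P1: load  L2 → I/E on L2; bus (none); mem=80
  op4 P0: store L0 := 88 → M/I on L0; bus BusRdX; mem=90
  op5 P0: store L1 := 87 → M/I on L1; bus (none); mem=70
  op6 P1: store L0 := 69 → I/M on L0; bus BusRdX Flush; mem=88
  op7 P0: store L1 := 32 → M/I on L1; bus (none); mem=70
  op8 P1: load  L2 → I/E on L2; bus (none); mem=80
  op9 P1: load  L0 → I/M on L0; bus (none); mem=88
  op10 P0: load  L1 → M/I on L1; bus (none); mem=70
  op11 P0: store L2 := 96 → M/I on L2; bus BusRdX; mem=80
  op12 P1: load  L2 → O/S on L2; bus BusRd; mem=80
  op13 P0: load  L2 → O/S on L2; bus (none); mem=80
  op14 P0: load  L1 → M/I on L1; bus (none); mem=70
  op15 P1: store L1 := 88 → I/M on L1; bus BusRdX Flush; mem=32
  op16 P0: load  L1 → S/O on L1; bus BusRd; mem=32
  op17 P0: load  L2 → O/S on L2; bus (none); mem=80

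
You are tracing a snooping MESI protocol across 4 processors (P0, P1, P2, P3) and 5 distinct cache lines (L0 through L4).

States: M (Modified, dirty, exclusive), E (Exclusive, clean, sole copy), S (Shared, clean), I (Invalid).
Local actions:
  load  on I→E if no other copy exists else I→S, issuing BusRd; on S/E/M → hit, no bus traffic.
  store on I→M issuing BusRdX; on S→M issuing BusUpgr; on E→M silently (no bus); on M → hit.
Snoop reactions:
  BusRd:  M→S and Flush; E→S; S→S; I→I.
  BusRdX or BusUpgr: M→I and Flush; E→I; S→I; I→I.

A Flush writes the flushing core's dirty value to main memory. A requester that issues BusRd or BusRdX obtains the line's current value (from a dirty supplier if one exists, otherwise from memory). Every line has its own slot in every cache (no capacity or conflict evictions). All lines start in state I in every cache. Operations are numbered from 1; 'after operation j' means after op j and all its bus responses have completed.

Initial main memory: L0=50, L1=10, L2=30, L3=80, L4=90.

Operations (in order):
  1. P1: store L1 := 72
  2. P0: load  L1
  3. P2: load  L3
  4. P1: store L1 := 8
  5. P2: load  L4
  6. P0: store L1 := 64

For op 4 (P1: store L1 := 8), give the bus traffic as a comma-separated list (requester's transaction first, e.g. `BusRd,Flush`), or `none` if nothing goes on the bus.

bus = BusUpgr

  op1 P1: store L1 := 72 → I/M/I/I on L1; bus BusRdX; mem=10
  op2 P0: load  L1 → S/S/I/I on L1; bus BusRd Flush; mem=72
  op3 P2: load  L3 → I/I/E/I on L3; bus BusRd; mem=80
  op4 P1: store L1 := 8 → I/M/I/I on L1; bus BusUpgr; mem=72
  op5 P2: load  L4 → I/I/E/I on L4; bus BusRd; mem=90
  op6 P0: store L1 := 64 → M/I/I/I on L1; bus BusRdX Flush; mem=8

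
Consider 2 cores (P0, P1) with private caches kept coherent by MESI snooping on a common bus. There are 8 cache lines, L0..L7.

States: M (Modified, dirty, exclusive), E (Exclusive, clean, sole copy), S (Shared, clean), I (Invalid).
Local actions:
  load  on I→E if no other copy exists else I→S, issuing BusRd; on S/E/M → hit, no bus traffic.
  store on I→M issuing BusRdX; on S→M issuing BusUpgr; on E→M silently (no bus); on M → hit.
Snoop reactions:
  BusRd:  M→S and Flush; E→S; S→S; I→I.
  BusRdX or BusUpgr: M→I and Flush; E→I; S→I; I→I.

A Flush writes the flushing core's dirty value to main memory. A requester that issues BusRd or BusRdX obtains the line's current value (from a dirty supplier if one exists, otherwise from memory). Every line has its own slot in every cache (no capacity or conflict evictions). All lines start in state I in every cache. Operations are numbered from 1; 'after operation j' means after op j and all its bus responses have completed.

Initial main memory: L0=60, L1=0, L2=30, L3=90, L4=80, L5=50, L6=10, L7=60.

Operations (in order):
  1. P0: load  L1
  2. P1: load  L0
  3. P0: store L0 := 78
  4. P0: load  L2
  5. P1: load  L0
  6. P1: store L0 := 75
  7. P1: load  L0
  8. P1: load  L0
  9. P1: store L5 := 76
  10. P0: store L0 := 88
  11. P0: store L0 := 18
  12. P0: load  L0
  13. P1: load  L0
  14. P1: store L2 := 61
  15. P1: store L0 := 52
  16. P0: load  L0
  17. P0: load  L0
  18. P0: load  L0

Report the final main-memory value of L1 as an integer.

memory[L1] = 0

step 1: P0: load  L1  ⟶  EI  (L1)  txn=BusRd  M[L1]=0
step 2: P1: load  L0  ⟶  IE  (L0)  txn=BusRd  M[L0]=60
step 3: P0: store L0 := 78  ⟶  MI  (L0)  txn=BusRdX  M[L0]=60
step 4: P0: load  L2  ⟶  EI  (L2)  txn=BusRd  M[L2]=30
step 5: P1: load  L0  ⟶  SS  (L0)  txn=BusRd+Flush  M[L0]=78
step 6: P1: store L0 := 75  ⟶  IM  (L0)  txn=BusUpgr  M[L0]=78
step 7: P1: load  L0  ⟶  IM  (L0)  txn=∅  M[L0]=78
step 8: P1: load  L0  ⟶  IM  (L0)  txn=∅  M[L0]=78
step 9: P1: store L5 := 76  ⟶  IM  (L5)  txn=BusRdX  M[L5]=50
step 10: P0: store L0 := 88  ⟶  MI  (L0)  txn=BusRdX+Flush  M[L0]=75
step 11: P0: store L0 := 18  ⟶  MI  (L0)  txn=∅  M[L0]=75
step 12: P0: load  L0  ⟶  MI  (L0)  txn=∅  M[L0]=75
step 13: P1: load  L0  ⟶  SS  (L0)  txn=BusRd+Flush  M[L0]=18
step 14: P1: store L2 := 61  ⟶  IM  (L2)  txn=BusRdX  M[L2]=30
step 15: P1: store L0 := 52  ⟶  IM  (L0)  txn=BusUpgr  M[L0]=18
step 16: P0: load  L0  ⟶  SS  (L0)  txn=BusRd+Flush  M[L0]=52
step 17: P0: load  L0  ⟶  SS  (L0)  txn=∅  M[L0]=52
step 18: P0: load  L0  ⟶  SS  (L0)  txn=∅  M[L0]=52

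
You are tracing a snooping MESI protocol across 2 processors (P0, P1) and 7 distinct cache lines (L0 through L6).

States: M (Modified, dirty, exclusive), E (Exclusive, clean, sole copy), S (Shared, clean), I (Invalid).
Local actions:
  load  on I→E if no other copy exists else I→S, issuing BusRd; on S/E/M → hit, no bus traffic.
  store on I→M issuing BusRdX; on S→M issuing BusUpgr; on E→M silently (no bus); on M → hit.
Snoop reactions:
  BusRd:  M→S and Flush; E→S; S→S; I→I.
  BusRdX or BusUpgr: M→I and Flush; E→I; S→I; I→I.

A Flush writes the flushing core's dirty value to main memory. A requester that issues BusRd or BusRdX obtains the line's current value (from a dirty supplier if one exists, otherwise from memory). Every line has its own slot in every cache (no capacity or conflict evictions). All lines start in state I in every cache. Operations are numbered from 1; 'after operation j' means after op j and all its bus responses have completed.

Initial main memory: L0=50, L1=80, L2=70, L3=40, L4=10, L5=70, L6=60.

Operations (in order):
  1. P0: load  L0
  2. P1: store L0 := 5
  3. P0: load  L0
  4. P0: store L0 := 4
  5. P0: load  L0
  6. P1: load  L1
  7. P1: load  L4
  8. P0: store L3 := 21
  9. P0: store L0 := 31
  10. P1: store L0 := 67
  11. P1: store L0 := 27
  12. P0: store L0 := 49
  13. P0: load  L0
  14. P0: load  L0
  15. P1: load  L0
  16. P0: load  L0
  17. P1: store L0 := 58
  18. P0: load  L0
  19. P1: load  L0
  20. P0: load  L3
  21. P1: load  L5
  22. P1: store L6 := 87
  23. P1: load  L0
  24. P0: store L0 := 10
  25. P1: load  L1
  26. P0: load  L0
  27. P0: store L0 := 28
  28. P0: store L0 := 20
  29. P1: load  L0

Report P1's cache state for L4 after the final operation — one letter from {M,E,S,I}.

  op1 P0: load  L0 → E/I on L0; bus BusRd; mem=50
  op2 P1: store L0 := 5 → I/M on L0; bus BusRdX; mem=50
  op3 P0: load  L0 → S/S on L0; bus BusRd Flush; mem=5
  op4 P0: store L0 := 4 → M/I on L0; bus BusUpgr; mem=5
  op5 P0: load  L0 → M/I on L0; bus (none); mem=5
  op6 P1: load  L1 → I/E on L1; bus BusRd; mem=80
  op7 P1: load  L4 → I/E on L4; bus BusRd; mem=10
  op8 P0: store L3 := 21 → M/I on L3; bus BusRdX; mem=40
  op9 P0: store L0 := 31 → M/I on L0; bus (none); mem=5
  op10 P1: store L0 := 67 → I/M on L0; bus BusRdX Flush; mem=31
  op11 P1: store L0 := 27 → I/M on L0; bus (none); mem=31
  op12 P0: store L0 := 49 → M/I on L0; bus BusRdX Flush; mem=27
  op13 P0: load  L0 → M/I on L0; bus (none); mem=27
  op14 P0: load  L0 → M/I on L0; bus (none); mem=27
  op15 P1: load  L0 → S/S on L0; bus BusRd Flush; mem=49
  op16 P0: load  L0 → S/S on L0; bus (none); mem=49
  op17 P1: store L0 := 58 → I/M on L0; bus BusUpgr; mem=49
  op18 P0: load  L0 → S/S on L0; bus BusRd Flush; mem=58
  op19 P1: load  L0 → S/S on L0; bus (none); mem=58
  op20 P0: load  L3 → M/I on L3; bus (none); mem=40
  op21 P1: load  L5 → I/E on L5; bus BusRd; mem=70
  op22 P1: store L6 := 87 → I/M on L6; bus BusRdX; mem=60
  op23 P1: load  L0 → S/S on L0; bus (none); mem=58
  op24 P0: store L0 := 10 → M/I on L0; bus BusUpgr; mem=58
  op25 P1: load  L1 → I/E on L1; bus (none); mem=80
  op26 P0: load  L0 → M/I on L0; bus (none); mem=58
  op27 P0: store L0 := 28 → M/I on L0; bus (none); mem=58
  op28 P0: store L0 := 20 → M/I on L0; bus (none); mem=58
  op29 P1: load  L0 → S/S on L0; bus BusRd Flush; mem=20

state = E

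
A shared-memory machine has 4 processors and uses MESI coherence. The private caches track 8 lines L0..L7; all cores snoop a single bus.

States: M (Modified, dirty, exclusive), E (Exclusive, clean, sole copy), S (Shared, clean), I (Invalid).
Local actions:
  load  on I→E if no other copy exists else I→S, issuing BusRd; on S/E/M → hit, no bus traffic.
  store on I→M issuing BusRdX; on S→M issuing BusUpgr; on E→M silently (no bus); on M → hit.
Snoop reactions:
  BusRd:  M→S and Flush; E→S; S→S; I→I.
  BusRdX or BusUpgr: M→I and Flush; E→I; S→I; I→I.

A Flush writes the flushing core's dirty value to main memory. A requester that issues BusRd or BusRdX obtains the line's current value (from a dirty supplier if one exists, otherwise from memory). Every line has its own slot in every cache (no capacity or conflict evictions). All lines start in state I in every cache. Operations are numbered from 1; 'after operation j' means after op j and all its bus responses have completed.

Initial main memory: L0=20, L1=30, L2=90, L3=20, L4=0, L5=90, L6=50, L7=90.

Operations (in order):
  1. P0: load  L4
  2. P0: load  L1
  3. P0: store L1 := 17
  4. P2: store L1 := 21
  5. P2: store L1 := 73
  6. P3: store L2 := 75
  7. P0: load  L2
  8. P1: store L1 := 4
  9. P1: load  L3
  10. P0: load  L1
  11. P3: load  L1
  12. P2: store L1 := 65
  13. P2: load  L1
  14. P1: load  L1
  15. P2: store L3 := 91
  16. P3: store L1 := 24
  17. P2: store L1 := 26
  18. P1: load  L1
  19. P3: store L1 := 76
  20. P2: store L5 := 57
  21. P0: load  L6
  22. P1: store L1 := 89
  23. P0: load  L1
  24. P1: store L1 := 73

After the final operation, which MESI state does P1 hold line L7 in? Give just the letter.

step 1: P0: load  L4  ⟶  EIII  (L4)  txn=BusRd  M[L4]=0
step 2: P0: load  L1  ⟶  EIII  (L1)  txn=BusRd  M[L1]=30
step 3: P0: store L1 := 17  ⟶  MIII  (L1)  txn=∅  M[L1]=30
step 4: P2: store L1 := 21  ⟶  IIMI  (L1)  txn=BusRdX+Flush  M[L1]=17
step 5: P2: store L1 := 73  ⟶  IIMI  (L1)  txn=∅  M[L1]=17
step 6: P3: store L2 := 75  ⟶  IIIM  (L2)  txn=BusRdX  M[L2]=90
step 7: P0: load  L2  ⟶  SIIS  (L2)  txn=BusRd+Flush  M[L2]=75
step 8: P1: store L1 := 4  ⟶  IMII  (L1)  txn=BusRdX+Flush  M[L1]=73
step 9: P1: load  L3  ⟶  IEII  (L3)  txn=BusRd  M[L3]=20
step 10: P0: load  L1  ⟶  SSII  (L1)  txn=BusRd+Flush  M[L1]=4
step 11: P3: load  L1  ⟶  SSIS  (L1)  txn=BusRd  M[L1]=4
step 12: P2: store L1 := 65  ⟶  IIMI  (L1)  txn=BusRdX  M[L1]=4
step 13: P2: load  L1  ⟶  IIMI  (L1)  txn=∅  M[L1]=4
step 14: P1: load  L1  ⟶  ISSI  (L1)  txn=BusRd+Flush  M[L1]=65
step 15: P2: store L3 := 91  ⟶  IIMI  (L3)  txn=BusRdX  M[L3]=20
step 16: P3: store L1 := 24  ⟶  IIIM  (L1)  txn=BusRdX  M[L1]=65
step 17: P2: store L1 := 26  ⟶  IIMI  (L1)  txn=BusRdX+Flush  M[L1]=24
step 18: P1: load  L1  ⟶  ISSI  (L1)  txn=BusRd+Flush  M[L1]=26
step 19: P3: store L1 := 76  ⟶  IIIM  (L1)  txn=BusRdX  M[L1]=26
step 20: P2: store L5 := 57  ⟶  IIMI  (L5)  txn=BusRdX  M[L5]=90
step 21: P0: load  L6  ⟶  EIII  (L6)  txn=BusRd  M[L6]=50
step 22: P1: store L1 := 89  ⟶  IMII  (L1)  txn=BusRdX+Flush  M[L1]=76
step 23: P0: load  L1  ⟶  SSII  (L1)  txn=BusRd+Flush  M[L1]=89
step 24: P1: store L1 := 73  ⟶  IMII  (L1)  txn=BusUpgr  M[L1]=89

state = I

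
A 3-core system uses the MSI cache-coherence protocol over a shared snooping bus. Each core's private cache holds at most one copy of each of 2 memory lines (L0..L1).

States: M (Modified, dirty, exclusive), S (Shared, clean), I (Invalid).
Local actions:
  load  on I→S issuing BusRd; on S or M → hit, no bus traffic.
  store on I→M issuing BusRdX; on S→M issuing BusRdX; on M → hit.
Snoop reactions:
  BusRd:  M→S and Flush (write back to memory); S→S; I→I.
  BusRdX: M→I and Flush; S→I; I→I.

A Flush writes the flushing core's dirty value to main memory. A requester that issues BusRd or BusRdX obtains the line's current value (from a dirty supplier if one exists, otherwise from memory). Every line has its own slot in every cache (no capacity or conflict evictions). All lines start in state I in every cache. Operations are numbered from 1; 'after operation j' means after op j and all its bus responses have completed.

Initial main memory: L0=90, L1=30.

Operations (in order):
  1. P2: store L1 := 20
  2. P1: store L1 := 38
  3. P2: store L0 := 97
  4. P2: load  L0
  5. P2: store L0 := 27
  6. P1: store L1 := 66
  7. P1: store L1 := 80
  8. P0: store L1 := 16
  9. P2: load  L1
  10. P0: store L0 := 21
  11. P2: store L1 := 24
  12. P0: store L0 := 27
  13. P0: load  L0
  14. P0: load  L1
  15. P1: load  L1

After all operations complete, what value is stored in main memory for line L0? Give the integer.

step 1: P2: store L1 := 20  ⟶  IIM  (L1)  txn=BusRdX  M[L1]=30
step 2: P1: store L1 := 38  ⟶  IMI  (L1)  txn=BusRdX+Flush  M[L1]=20
step 3: P2: store L0 := 97  ⟶  IIM  (L0)  txn=BusRdX  M[L0]=90
step 4: P2: load  L0  ⟶  IIM  (L0)  txn=∅  M[L0]=90
step 5: P2: store L0 := 27  ⟶  IIM  (L0)  txn=∅  M[L0]=90
step 6: P1: store L1 := 66  ⟶  IMI  (L1)  txn=∅  M[L1]=20
step 7: P1: store L1 := 80  ⟶  IMI  (L1)  txn=∅  M[L1]=20
step 8: P0: store L1 := 16  ⟶  MII  (L1)  txn=BusRdX+Flush  M[L1]=80
step 9: P2: load  L1  ⟶  SIS  (L1)  txn=BusRd+Flush  M[L1]=16
step 10: P0: store L0 := 21  ⟶  MII  (L0)  txn=BusRdX+Flush  M[L0]=27
step 11: P2: store L1 := 24  ⟶  IIM  (L1)  txn=BusRdX  M[L1]=16
step 12: P0: store L0 := 27  ⟶  MII  (L0)  txn=∅  M[L0]=27
step 13: P0: load  L0  ⟶  MII  (L0)  txn=∅  M[L0]=27
step 14: P0: load  L1  ⟶  SIS  (L1)  txn=BusRd+Flush  M[L1]=24
step 15: P1: load  L1  ⟶  SSS  (L1)  txn=BusRd  M[L1]=24

memory[L0] = 27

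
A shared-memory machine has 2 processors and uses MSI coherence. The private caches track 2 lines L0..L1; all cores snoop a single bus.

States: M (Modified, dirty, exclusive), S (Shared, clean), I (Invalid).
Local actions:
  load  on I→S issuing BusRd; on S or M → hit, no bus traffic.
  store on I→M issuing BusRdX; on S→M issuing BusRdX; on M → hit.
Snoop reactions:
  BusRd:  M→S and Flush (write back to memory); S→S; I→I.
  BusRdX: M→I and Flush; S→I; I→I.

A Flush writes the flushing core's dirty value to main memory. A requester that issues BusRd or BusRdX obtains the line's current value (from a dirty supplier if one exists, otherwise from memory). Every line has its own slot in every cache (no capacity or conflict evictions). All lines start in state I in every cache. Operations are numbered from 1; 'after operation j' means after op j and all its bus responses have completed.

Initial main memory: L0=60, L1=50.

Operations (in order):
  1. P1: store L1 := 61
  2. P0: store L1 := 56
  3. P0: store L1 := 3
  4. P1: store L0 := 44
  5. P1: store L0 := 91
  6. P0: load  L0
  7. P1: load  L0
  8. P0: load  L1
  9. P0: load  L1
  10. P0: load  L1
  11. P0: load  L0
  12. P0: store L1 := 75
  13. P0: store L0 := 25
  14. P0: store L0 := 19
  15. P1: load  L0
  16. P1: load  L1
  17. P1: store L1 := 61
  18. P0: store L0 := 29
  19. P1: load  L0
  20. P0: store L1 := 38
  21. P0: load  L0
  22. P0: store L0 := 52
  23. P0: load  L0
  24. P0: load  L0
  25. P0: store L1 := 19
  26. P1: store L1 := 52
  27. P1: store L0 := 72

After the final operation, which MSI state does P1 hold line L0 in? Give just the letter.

state = M

step 1: P1: store L1 := 61  ⟶  IM  (L1)  txn=BusRdX  M[L1]=50
step 2: P0: store L1 := 56  ⟶  MI  (L1)  txn=BusRdX+Flush  M[L1]=61
step 3: P0: store L1 := 3  ⟶  MI  (L1)  txn=∅  M[L1]=61
step 4: P1: store L0 := 44  ⟶  IM  (L0)  txn=BusRdX  M[L0]=60
step 5: P1: store L0 := 91  ⟶  IM  (L0)  txn=∅  M[L0]=60
step 6: P0: load  L0  ⟶  SS  (L0)  txn=BusRd+Flush  M[L0]=91
step 7: P1: load  L0  ⟶  SS  (L0)  txn=∅  M[L0]=91
step 8: P0: load  L1  ⟶  MI  (L1)  txn=∅  M[L1]=61
step 9: P0: load  L1  ⟶  MI  (L1)  txn=∅  M[L1]=61
step 10: P0: load  L1  ⟶  MI  (L1)  txn=∅  M[L1]=61
step 11: P0: load  L0  ⟶  SS  (L0)  txn=∅  M[L0]=91
step 12: P0: store L1 := 75  ⟶  MI  (L1)  txn=∅  M[L1]=61
step 13: P0: store L0 := 25  ⟶  MI  (L0)  txn=BusRdX  M[L0]=91
step 14: P0: store L0 := 19  ⟶  MI  (L0)  txn=∅  M[L0]=91
step 15: P1: load  L0  ⟶  SS  (L0)  txn=BusRd+Flush  M[L0]=19
step 16: P1: load  L1  ⟶  SS  (L1)  txn=BusRd+Flush  M[L1]=75
step 17: P1: store L1 := 61  ⟶  IM  (L1)  txn=BusRdX  M[L1]=75
step 18: P0: store L0 := 29  ⟶  MI  (L0)  txn=BusRdX  M[L0]=19
step 19: P1: load  L0  ⟶  SS  (L0)  txn=BusRd+Flush  M[L0]=29
step 20: P0: store L1 := 38  ⟶  MI  (L1)  txn=BusRdX+Flush  M[L1]=61
step 21: P0: load  L0  ⟶  SS  (L0)  txn=∅  M[L0]=29
step 22: P0: store L0 := 52  ⟶  MI  (L0)  txn=BusRdX  M[L0]=29
step 23: P0: load  L0  ⟶  MI  (L0)  txn=∅  M[L0]=29
step 24: P0: load  L0  ⟶  MI  (L0)  txn=∅  M[L0]=29
step 25: P0: store L1 := 19  ⟶  MI  (L1)  txn=∅  M[L1]=61
step 26: P1: store L1 := 52  ⟶  IM  (L1)  txn=BusRdX+Flush  M[L1]=19
step 27: P1: store L0 := 72  ⟶  IM  (L0)  txn=BusRdX+Flush  M[L0]=52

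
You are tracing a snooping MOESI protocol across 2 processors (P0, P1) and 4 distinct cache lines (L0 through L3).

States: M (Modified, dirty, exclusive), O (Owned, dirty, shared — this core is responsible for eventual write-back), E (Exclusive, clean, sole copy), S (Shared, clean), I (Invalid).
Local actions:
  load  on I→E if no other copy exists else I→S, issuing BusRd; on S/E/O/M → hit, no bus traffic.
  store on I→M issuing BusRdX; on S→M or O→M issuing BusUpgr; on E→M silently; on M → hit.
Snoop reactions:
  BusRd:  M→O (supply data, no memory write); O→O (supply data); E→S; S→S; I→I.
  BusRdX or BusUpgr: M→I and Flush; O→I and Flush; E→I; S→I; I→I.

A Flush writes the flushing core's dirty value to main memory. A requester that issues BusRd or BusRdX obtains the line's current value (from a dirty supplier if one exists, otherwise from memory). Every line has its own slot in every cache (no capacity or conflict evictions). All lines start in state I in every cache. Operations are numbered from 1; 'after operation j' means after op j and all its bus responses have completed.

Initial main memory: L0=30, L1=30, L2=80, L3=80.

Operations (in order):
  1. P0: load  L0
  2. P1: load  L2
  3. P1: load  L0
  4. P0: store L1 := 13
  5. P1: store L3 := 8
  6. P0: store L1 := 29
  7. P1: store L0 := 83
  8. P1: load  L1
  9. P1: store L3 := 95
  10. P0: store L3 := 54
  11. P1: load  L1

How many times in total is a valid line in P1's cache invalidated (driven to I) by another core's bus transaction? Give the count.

invalidations = 1

  op1 P0: load  L0 → E/I on L0; bus BusRd; mem=30
  op2 P1: load  L2 → I/E on L2; bus BusRd; mem=80
  op3 P1: load  L0 → S/S on L0; bus BusRd; mem=30
  op4 P0: store L1 := 13 → M/I on L1; bus BusRdX; mem=30
  op5 P1: store L3 := 8 → I/M on L3; bus BusRdX; mem=80
  op6 P0: store L1 := 29 → M/I on L1; bus (none); mem=30
  op7 P1: store L0 := 83 → I/M on L0; bus BusUpgr; mem=30
  op8 P1: load  L1 → O/S on L1; bus BusRd; mem=30
  op9 P1: store L3 := 95 → I/M on L3; bus (none); mem=80
  op10 P0: store L3 := 54 → M/I on L3; bus BusRdX Flush; mem=95
  op11 P1: load  L1 → O/S on L1; bus (none); mem=30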